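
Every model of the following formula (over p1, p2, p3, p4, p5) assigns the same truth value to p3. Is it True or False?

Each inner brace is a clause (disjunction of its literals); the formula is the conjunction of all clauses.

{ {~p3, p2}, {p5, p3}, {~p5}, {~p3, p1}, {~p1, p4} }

Suppose p3 = 0.
The clause (p5) is unit, so p5 = 1.
But (~p5) is also a unit clause — contradiction.
So every satisfying assignment has p3 = True.

True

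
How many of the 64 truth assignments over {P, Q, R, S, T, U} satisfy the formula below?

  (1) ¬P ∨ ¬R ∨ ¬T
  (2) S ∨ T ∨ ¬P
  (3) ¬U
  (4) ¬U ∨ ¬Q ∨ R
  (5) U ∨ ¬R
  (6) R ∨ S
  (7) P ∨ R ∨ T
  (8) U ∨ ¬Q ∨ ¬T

4

There are 2^6 = 64 truth assignments over (P, Q, R, S, T, U).
Split on Q. With Q = True, the clauses containing Q are satisfied and ¬Q drops from the rest; 1 of the 2^5 = 32 assignments to the other variables satisfy what remains.
With Q = False, by the same count on the reduced clause set, 3 assignments work.
(One model: P=F, Q=F, R=F, S=T, T=T, U=F.)
Total: 1 + 3 = 4.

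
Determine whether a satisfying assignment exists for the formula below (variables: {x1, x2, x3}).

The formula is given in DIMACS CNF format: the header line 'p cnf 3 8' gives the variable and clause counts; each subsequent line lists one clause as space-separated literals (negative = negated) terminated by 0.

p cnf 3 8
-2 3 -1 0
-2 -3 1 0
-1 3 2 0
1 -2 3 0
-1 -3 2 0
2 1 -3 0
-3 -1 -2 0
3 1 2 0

No, unsatisfiable

Suppose x2 = False.
Suppose x1 = False.
The clause (¬x3) is unit, so x3 = False.
But (x3) is also a unit clause — contradiction.
So x1 must be the other value — set x1 = True.
The clause (x3) is unit, so x3 = True.
But (¬x3) is also a unit clause — contradiction.
Neither x1 = True nor x1 = False works.
So x2 must be the other value — set x2 = True.
Suppose x3 = True.
The clause (x1) is unit, so x1 = True.
But (¬x1) is also a unit clause — contradiction.
So x3 must be the other value — set x3 = False.
The clause (¬x1) is unit, so x1 = False.
But (x1) is also a unit clause — contradiction.
Neither x3 = True nor x3 = False works.
Neither x2 = True nor x2 = False works.
No assignment satisfies every clause.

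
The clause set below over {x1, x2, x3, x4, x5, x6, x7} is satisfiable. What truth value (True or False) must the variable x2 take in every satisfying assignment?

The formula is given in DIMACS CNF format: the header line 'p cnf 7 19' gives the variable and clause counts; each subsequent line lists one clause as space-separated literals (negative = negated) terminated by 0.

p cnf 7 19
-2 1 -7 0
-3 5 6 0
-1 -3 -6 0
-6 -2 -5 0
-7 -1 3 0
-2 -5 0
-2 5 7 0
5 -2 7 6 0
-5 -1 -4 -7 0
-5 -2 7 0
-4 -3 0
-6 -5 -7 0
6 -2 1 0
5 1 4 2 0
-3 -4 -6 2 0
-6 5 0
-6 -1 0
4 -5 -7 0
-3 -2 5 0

Suppose x2 = True.
(¬x5) alone gives x5 = False.
(x7) alone gives x7 = True.
(x1) alone gives x1 = True.
(x3) alone gives x3 = True.
That conflicts with the unit clause (¬x3).
So every satisfying assignment has x2 = False.

False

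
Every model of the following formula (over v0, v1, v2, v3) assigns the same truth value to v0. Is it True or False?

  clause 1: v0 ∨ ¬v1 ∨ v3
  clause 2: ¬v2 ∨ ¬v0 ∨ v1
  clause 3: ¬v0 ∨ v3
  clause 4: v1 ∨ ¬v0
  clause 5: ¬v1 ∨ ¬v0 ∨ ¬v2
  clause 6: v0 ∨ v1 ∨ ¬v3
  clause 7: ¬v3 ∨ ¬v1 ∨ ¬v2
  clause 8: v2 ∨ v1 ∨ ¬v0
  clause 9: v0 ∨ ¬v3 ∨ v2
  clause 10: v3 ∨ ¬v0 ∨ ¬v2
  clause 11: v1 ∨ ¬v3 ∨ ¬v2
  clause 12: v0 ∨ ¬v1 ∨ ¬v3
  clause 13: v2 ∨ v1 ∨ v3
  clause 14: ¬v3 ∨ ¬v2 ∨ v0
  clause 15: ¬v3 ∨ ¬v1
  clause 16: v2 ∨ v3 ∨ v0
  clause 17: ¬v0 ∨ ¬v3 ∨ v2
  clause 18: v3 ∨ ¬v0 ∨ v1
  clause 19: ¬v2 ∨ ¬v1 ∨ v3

Suppose v0 = True.
Unit clause (v3) forces v3 = True.
Unit clause (v1) forces v1 = True.
But (¬v1) is also a unit clause — contradiction.
So every satisfying assignment has v0 = False.

False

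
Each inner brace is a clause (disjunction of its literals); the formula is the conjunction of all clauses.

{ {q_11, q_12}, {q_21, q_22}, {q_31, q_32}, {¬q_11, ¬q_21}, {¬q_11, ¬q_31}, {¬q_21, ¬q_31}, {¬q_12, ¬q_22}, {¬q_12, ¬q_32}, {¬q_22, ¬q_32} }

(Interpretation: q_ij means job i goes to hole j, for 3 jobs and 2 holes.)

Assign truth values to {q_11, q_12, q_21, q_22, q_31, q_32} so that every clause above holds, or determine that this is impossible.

Branch on q_11: set q_11 = True.
The clause (¬q_21) is unit, so q_21 = False.
The clause (q_22) is unit, so q_22 = True.
The clause (¬q_31) is unit, so q_31 = False.
The clause (q_32) is unit, so q_32 = True.
Now (¬q_32) is unsatisfied and unit — conflict.
Backtrack on q_11: now try q_11 = False.
The clause (q_12) is unit, so q_12 = True.
The clause (¬q_22) is unit, so q_22 = False.
The clause (q_21) is unit, so q_21 = True.
The clause (¬q_31) is unit, so q_31 = False.
The clause (q_32) is unit, so q_32 = True.
Now (¬q_32) is unsatisfied and unit — conflict.
Either choice for q_11 ends in contradiction.

UNSATISFIABLE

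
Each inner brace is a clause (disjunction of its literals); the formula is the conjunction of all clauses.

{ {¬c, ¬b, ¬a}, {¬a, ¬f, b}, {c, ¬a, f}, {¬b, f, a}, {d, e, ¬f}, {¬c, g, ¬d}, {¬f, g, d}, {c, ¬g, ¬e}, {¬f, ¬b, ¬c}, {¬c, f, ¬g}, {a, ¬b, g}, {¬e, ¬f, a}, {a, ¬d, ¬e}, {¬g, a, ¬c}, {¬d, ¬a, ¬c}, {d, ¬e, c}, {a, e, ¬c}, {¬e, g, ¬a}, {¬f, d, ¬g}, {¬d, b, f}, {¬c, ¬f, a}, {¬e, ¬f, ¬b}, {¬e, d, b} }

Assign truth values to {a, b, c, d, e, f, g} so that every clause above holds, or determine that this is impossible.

Branch on c: set c = True.
Branch on b: set b = False.
Branch on a: set a = True.
(¬f) alone gives f = False.
(¬g) alone gives g = False.
(¬d) alone gives d = False.
(¬e) alone gives e = False.
This assignment satisfies each clause.

a=True, b=False, c=True, d=False, e=False, f=False, g=False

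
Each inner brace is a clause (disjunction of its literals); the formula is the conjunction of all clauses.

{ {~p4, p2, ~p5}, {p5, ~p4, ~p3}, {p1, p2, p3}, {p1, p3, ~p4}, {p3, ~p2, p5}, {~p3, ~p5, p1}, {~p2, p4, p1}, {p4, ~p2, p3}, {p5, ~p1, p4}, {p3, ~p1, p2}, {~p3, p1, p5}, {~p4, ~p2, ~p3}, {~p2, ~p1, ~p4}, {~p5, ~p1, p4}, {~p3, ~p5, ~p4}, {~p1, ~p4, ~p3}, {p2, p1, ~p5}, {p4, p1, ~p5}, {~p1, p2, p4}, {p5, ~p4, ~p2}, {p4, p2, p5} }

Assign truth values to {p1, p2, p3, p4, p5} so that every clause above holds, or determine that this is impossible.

UNSATISFIABLE

Suppose p4 = 0.
Suppose p2 = 0.
(~p1) alone gives p1 = 0.
(p3) alone gives p3 = 1.
(~p5) alone gives p5 = 0.
That conflicts with the unit clause (p5).
Backtrack on p2: now try p2 = 1.
(p1) alone gives p1 = 1.
(p3) alone gives p3 = 1.
(p5) alone gives p5 = 1.
That conflicts with the unit clause (~p5).
Either choice for p2 ends in contradiction.
Backtrack on p4: now try p4 = 1.
Suppose p2 = 1.
(~p3) alone gives p3 = 0.
(p1) alone gives p1 = 1.
That conflicts with the unit clause (~p1).
Backtrack on p2: now try p2 = 0.
(~p5) alone gives p5 = 0.
(~p3) alone gives p3 = 0.
(p1) alone gives p1 = 1.
That conflicts with the unit clause (~p1).
Either choice for p2 ends in contradiction.
Either choice for p4 ends in contradiction.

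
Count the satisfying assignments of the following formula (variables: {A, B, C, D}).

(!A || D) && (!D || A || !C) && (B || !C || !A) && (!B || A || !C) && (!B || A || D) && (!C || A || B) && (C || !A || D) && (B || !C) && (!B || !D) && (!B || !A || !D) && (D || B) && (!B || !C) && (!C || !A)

There are 2^4 = 16 truth assignments over (A, B, C, D).
Check each against the 13 clauses (columns in the order A, B, C, D):
  F F F F  ✗ fails (D || B)
  F F F T  ✓ satisfies all
  F F T F  ✗ fails (!C || A || B)
  F F T T  ✗ fails (!D || A || !C)
  F T F F  ✗ fails (!B || A || D)
  F T F T  ✗ fails (!B || !D)
  F T T F  ✗ fails (!B || A || !C)
  F T T T  ✗ fails (!D || A || !C)
  T F F F  ✗ fails (!A || D)
  T F F T  ✓ satisfies all
  T F T F  ✗ fails (!A || D)
  T F T T  ✗ fails (B || !C || !A)
  T T F F  ✗ fails (!A || D)
  T T F T  ✗ fails (!B || !D)
  T T T F  ✗ fails (!A || D)
  T T T T  ✗ fails (!B || !D)
2 of the 16 rows are models.

2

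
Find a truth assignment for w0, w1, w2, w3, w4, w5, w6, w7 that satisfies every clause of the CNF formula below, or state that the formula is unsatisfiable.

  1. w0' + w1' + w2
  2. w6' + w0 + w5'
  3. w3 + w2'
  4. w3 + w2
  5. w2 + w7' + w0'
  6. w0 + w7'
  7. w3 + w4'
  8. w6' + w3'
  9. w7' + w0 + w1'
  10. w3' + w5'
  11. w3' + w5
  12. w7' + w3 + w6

Branch on w3: set w3 = 1.
(w6') alone gives w6 = 0.
(w5') alone gives w5 = 0.
But (w5) is also a unit clause — contradiction.
So w3 must be the other value — set w3 = 0.
(w2') alone gives w2 = 0.
But (w2) is also a unit clause — contradiction.
Neither w3 = 1 nor w3 = 0 works.

UNSATISFIABLE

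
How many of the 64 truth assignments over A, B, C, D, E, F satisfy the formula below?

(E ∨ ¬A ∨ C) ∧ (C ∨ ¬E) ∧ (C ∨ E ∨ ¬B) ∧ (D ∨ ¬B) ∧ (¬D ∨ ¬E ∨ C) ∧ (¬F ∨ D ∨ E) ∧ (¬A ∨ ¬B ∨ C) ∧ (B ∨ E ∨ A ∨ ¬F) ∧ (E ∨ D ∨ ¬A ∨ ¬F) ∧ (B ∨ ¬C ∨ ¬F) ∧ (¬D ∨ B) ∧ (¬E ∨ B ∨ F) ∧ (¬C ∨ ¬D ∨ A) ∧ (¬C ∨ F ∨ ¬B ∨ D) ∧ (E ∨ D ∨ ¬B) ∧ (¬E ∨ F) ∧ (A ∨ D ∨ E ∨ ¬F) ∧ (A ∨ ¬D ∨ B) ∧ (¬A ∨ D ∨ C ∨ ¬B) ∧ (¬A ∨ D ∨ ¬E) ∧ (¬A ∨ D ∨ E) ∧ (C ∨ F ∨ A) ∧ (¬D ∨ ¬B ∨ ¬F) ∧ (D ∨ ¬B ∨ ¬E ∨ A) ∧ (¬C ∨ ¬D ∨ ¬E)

2

There are 2^6 = 64 truth assignments over (A, B, C, D, E, F).
Split on F. With F = True, the clauses containing F are satisfied and ¬F drops from the rest; 0 of the 2^5 = 32 assignments to the other variables satisfy what remains.
With F = False, by the same count on the reduced clause set, 2 assignments work.
(One model: A=F, B=F, C=T, D=F, E=F, F=F.)
Total: 0 + 2 = 2.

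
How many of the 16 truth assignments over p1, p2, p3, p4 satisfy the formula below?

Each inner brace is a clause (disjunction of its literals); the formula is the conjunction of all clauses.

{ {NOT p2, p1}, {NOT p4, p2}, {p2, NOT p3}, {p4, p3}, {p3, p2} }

There are 2^4 = 16 truth assignments over (p1, p2, p3, p4).
Split on p1. With p1 = true, the clauses containing p1 are satisfied and NOT p1 drops from the rest; 3 of the 2^3 = 8 assignments to the other variables satisfy what remains.
With p1 = false, by the same count on the reduced clause set, 0 assignments work.
Total: 3 + 0 = 3.

3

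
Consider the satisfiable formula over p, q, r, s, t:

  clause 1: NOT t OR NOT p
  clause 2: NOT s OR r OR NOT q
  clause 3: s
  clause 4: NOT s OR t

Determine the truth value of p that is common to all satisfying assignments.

Suppose p = true.
Unit clause (NOT t) forces t = false.
Unit clause (s) forces s = true.
That conflicts with the unit clause (NOT s).
So every satisfying assignment has p = False.

False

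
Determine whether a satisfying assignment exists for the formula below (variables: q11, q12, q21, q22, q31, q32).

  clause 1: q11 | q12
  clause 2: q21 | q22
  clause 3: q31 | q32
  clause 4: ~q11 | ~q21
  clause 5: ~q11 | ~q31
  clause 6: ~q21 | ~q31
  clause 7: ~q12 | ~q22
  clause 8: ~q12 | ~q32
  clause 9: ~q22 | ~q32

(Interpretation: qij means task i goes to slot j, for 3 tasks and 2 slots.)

No, unsatisfiable

Try q11 = 1.
From the singleton clause (~q21), q21 = 0.
From the singleton clause (q22), q22 = 1.
From the singleton clause (~q31), q31 = 0.
From the singleton clause (q32), q32 = 1.
Now (~q32) is unsatisfied and unit — conflict.
Backtrack on q11: now try q11 = 0.
From the singleton clause (q12), q12 = 1.
From the singleton clause (~q22), q22 = 0.
From the singleton clause (q21), q21 = 1.
From the singleton clause (~q31), q31 = 0.
From the singleton clause (q32), q32 = 1.
Now (~q32) is unsatisfied and unit — conflict.
Neither q11 = 1 nor q11 = 0 works.
No assignment satisfies every clause.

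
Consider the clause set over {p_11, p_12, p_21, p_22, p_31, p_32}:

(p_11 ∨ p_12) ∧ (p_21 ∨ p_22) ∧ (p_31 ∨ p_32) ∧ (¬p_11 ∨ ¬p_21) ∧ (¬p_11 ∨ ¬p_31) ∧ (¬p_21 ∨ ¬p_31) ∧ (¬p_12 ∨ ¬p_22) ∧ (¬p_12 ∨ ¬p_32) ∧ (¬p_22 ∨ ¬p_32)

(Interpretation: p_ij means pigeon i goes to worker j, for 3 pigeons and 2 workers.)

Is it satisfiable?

No

Try p_11 = True.
The clause (¬p_21) is unit, so p_21 = False.
The clause (p_22) is unit, so p_22 = True.
The clause (¬p_31) is unit, so p_31 = False.
The clause (p_32) is unit, so p_32 = True.
Now (¬p_32) is unsatisfied and unit — conflict.
Undo p_11 and try p_11 = False.
The clause (p_12) is unit, so p_12 = True.
The clause (¬p_22) is unit, so p_22 = False.
The clause (p_21) is unit, so p_21 = True.
The clause (¬p_31) is unit, so p_31 = False.
The clause (p_32) is unit, so p_32 = True.
Now (¬p_32) is unsatisfied and unit — conflict.
Either choice for p_11 ends in contradiction.
No assignment satisfies every clause.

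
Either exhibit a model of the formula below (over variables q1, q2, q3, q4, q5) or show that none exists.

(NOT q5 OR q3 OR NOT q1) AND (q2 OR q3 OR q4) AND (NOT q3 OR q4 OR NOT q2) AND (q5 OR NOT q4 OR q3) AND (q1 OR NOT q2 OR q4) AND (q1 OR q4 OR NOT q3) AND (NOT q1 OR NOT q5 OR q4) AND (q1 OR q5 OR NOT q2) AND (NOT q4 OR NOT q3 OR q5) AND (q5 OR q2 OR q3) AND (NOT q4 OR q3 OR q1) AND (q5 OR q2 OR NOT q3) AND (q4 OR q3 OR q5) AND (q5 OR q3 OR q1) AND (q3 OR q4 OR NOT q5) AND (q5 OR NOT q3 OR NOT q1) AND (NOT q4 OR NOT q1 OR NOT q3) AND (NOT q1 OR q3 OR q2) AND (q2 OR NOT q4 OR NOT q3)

q1: false; q2: true; q3: true; q4: true; q5: true

Try q5 = true.
Try q3 = true.
Try q4 = true.
The clause (NOT q1) is unit, so q1 = false.
The clause (q2) is unit, so q2 = true.
Every clause now holds.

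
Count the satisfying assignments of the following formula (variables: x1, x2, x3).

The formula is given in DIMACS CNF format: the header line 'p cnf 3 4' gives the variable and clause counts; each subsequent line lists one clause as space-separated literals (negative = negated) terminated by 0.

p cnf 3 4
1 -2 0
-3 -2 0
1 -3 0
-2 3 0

There are 2^3 = 8 truth assignments over (x1, x2, x3).
Check each against the 4 clauses (columns in the order x1, x2, x3):
  F F F  ✓ satisfies all
  F F T  ✗ fails (x1 ∨ ¬x3)
  F T F  ✗ fails (x1 ∨ ¬x2)
  F T T  ✗ fails (x1 ∨ ¬x2)
  T F F  ✓ satisfies all
  T F T  ✓ satisfies all
  T T F  ✗ fails (¬x2 ∨ x3)
  T T T  ✗ fails (¬x3 ∨ ¬x2)
3 of the 8 rows are models.

3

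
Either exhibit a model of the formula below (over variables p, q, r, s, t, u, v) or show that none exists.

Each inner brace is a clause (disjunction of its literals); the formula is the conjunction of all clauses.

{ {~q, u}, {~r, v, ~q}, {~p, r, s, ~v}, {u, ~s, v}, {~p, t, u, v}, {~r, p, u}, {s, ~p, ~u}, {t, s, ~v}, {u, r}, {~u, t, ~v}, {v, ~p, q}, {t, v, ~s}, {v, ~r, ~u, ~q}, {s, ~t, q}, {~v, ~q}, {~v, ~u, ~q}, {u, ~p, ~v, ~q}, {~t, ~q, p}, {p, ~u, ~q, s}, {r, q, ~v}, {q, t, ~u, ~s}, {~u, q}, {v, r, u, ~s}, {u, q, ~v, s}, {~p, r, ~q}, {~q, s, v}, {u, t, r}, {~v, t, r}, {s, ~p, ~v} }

Suppose q = 0.
Unit clause (~u) forces u = 0.
Unit clause (r) forces r = 1.
Unit clause (p) forces p = 1.
Unit clause (v) forces v = 1.
Unit clause (s) forces s = 1.
Every clause is now satisfied; t is unconstrained.

p ↦ 1, q ↦ 0, r ↦ 1, s ↦ 1, t ↦ 0, u ↦ 0, v ↦ 1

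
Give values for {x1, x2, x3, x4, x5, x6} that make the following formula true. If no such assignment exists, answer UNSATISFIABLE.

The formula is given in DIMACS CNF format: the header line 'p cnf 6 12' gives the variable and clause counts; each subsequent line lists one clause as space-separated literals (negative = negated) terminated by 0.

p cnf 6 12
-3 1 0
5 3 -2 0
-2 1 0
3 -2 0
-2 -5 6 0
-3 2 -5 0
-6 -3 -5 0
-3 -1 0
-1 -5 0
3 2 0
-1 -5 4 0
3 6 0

UNSATISFIABLE

Suppose x3 = False.
From the singleton clause (¬x2), x2 = False.
That conflicts with the unit clause (x2).
So x3 must be the other value — set x3 = True.
From the singleton clause (x1), x1 = True.
That conflicts with the unit clause (¬x1).
Both values of x3 lead to a conflict.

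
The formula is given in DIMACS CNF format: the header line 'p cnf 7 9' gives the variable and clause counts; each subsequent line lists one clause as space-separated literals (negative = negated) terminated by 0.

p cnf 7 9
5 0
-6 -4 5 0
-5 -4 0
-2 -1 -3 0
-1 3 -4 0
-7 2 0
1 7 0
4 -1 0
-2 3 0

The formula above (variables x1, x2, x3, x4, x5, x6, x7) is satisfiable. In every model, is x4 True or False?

False

Suppose x4 = True.
Unit clause (x5) forces x5 = True.
That conflicts with the unit clause (¬x5).
So every satisfying assignment has x4 = False.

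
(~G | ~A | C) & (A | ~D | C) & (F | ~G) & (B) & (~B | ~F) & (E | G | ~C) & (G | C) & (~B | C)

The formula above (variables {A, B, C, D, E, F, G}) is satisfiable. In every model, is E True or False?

True

Suppose E = 0.
Unit clause (B) forces B = 1.
Unit clause (~F) forces F = 0.
Unit clause (~G) forces G = 0.
Unit clause (~C) forces C = 0.
Now (C) is unsatisfied and unit — conflict.
So every satisfying assignment has E = True.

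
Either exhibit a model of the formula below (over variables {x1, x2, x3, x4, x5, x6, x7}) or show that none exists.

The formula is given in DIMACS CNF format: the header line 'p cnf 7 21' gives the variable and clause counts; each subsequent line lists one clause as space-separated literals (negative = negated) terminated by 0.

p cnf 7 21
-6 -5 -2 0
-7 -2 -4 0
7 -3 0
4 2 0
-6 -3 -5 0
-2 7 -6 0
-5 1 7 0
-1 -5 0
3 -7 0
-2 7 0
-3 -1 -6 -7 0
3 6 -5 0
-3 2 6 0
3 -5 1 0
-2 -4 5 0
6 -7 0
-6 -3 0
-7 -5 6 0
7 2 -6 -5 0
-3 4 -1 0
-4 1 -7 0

x1 ↦ False; x2 ↦ False; x3 ↦ False; x4 ↦ True; x5 ↦ False; x6 ↦ True; x7 ↦ False

Branch on x7: set x7 = False.
The clause (¬x3) is unit, so x3 = False.
The clause (¬x2) is unit, so x2 = False.
The clause (x4) is unit, so x4 = True.
Branch on x5: set x5 = False.
Every clause is now satisfied; x1, x6 are unconstrained.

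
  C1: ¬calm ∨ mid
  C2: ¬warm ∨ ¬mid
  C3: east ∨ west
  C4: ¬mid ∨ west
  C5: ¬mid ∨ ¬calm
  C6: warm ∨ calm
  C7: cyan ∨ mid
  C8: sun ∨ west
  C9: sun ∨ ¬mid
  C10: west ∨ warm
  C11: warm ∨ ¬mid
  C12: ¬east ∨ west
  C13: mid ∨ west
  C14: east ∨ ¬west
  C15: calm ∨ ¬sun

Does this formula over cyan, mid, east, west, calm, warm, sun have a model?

Try calm = False.
From the singleton clause (warm), warm = True.
From the singleton clause (¬mid), mid = False.
From the singleton clause (cyan), cyan = True.
From the singleton clause (west), west = True.
From the singleton clause (east), east = True.
From the singleton clause (¬sun), sun = False.
This assignment satisfies each clause.
A satisfying assignment: cyan ↦ True,  mid ↦ False,  east ↦ True,  west ↦ True,  calm ↦ False,  warm ↦ True,  sun ↦ False.

Yes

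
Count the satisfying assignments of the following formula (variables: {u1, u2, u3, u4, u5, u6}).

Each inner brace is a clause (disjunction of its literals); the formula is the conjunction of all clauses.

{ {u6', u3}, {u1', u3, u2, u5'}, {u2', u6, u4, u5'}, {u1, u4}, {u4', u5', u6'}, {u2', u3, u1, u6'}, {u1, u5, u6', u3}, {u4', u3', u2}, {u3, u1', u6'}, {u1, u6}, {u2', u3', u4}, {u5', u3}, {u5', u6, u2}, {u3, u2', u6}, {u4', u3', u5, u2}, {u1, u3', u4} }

9

There are 2^6 = 64 truth assignments over (u1, u2, u3, u4, u5, u6).
Split on u5. With u5 = 1, the clauses containing u5 are satisfied and u5' drops from the rest; 2 of the 2^5 = 32 assignments to the other variables satisfy what remains.
With u5 = 0, by the same count on the reduced clause set, 7 assignments work.
(One model: u1=F, u2=T, u3=T, u4=T, u5=F, u6=T.)
Total: 2 + 7 = 9.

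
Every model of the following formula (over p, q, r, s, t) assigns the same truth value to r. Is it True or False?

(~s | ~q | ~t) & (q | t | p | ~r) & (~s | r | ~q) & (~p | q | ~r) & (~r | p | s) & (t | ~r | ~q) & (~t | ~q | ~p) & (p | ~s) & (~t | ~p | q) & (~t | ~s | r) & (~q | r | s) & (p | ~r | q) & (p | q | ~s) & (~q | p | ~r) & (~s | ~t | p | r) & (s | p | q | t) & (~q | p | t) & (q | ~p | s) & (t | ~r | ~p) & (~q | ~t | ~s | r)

Suppose r = 1.
Try p = 0.
Unit clause (s) forces s = 1.
But (~s) is also a unit clause — contradiction.
Undo p and try p = 1.
Unit clause (q) forces q = 1.
Unit clause (t) forces t = 1.
But (~t) is also a unit clause — contradiction.
Neither p = 1 nor p = 0 works.
So every satisfying assignment has r = False.

False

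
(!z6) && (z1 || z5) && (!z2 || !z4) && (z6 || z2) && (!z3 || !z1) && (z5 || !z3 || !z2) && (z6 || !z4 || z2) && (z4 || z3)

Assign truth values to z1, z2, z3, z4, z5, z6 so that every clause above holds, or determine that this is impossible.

From the singleton clause (!z6), z6 = false.
From the singleton clause (z2), z2 = true.
From the singleton clause (!z4), z4 = false.
From the singleton clause (z3), z3 = true.
From the singleton clause (!z1), z1 = false.
From the singleton clause (z5), z5 = true.
All clauses are satisfied.

z1 ↦ false; z2 ↦ true; z3 ↦ true; z4 ↦ false; z5 ↦ true; z6 ↦ false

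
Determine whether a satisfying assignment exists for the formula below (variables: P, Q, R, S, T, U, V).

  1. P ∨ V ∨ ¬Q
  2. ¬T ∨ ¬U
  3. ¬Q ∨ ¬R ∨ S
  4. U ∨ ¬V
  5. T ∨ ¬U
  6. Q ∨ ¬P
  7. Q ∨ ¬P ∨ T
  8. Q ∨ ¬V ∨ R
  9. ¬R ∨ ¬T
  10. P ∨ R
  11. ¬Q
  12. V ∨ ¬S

From the singleton clause (¬Q), Q = False.
From the singleton clause (¬P), P = False.
From the singleton clause (R), R = True.
From the singleton clause (¬T), T = False.
From the singleton clause (¬U), U = False.
From the singleton clause (¬V), V = False.
From the singleton clause (¬S), S = False.
Every clause now holds.
A satisfying assignment: P ↦ False; Q ↦ False; R ↦ True; S ↦ False; T ↦ False; U ↦ False; V ↦ False.

Yes, satisfiable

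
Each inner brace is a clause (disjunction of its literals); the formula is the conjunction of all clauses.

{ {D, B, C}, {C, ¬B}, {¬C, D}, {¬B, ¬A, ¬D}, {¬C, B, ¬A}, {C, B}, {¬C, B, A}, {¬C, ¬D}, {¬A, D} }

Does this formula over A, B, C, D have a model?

Suppose C = True.
The clause (D) is unit, so D = True.
That conflicts with the unit clause (¬D).
Backtrack on C: now try C = False.
The clause (¬B) is unit, so B = False.
That conflicts with the unit clause (B).
Neither C = True nor C = False works.
No assignment satisfies every clause.

No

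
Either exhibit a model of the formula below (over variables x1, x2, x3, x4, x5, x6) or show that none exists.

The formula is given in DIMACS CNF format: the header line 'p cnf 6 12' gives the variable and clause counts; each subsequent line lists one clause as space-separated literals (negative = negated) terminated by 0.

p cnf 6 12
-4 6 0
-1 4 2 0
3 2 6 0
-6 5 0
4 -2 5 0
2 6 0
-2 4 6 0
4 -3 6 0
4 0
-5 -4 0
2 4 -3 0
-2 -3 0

UNSATISFIABLE

(x4) alone gives x4 = True.
(x6) alone gives x6 = True.
(x5) alone gives x5 = True.
Now (¬x5) is unsatisfied and unit — conflict.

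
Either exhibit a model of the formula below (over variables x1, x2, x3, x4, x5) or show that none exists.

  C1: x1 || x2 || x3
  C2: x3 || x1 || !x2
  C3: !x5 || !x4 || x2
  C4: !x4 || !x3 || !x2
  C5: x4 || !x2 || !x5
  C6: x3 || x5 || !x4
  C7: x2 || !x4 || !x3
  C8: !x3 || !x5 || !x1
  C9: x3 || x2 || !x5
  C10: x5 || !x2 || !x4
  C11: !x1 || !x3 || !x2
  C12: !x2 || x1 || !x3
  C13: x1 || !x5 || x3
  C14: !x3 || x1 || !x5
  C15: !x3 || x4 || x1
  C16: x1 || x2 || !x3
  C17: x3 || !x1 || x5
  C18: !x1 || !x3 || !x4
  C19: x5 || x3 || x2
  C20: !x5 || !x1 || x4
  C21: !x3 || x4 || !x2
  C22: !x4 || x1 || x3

Suppose x1 = true.
Suppose x3 = false.
(x5) alone gives x5 = true.
(x2) alone gives x2 = true.
(x4) alone gives x4 = true.
This assignment satisfies each clause.

x1 ↦ true, x2 ↦ true, x3 ↦ false, x4 ↦ true, x5 ↦ true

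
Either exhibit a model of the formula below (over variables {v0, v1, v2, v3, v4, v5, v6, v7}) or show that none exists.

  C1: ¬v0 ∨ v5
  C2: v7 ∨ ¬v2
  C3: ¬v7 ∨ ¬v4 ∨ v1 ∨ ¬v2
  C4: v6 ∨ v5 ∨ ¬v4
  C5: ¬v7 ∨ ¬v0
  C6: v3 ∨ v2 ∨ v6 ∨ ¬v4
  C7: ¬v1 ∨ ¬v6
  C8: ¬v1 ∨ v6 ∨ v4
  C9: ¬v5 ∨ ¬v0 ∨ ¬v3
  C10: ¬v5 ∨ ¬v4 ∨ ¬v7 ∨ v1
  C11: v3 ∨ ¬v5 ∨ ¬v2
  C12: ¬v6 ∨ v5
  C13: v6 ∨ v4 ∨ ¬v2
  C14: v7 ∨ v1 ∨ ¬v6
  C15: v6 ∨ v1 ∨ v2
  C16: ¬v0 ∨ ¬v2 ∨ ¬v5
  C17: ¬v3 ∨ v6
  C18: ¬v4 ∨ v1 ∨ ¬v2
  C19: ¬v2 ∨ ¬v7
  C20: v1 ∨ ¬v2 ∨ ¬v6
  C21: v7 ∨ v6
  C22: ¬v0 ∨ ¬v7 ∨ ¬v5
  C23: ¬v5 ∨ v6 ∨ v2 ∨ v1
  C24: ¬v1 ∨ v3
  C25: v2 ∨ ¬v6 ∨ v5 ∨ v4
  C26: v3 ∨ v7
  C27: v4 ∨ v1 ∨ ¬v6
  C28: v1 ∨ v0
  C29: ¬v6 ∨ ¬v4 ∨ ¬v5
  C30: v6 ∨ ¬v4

Suppose v0 = False.
(v1) alone gives v1 = True.
(¬v6) alone gives v6 = False.
(v4) alone gives v4 = True.
Now (¬v4) is unsatisfied and unit — conflict.
That branch fails; take v0 = True instead.
(v5) alone gives v5 = True.
(¬v7) alone gives v7 = False.
(¬v2) alone gives v2 = False.
(¬v3) alone gives v3 = False.
Now (v3) is unsatisfied and unit — conflict.
Neither v0 = True nor v0 = False works.

UNSATISFIABLE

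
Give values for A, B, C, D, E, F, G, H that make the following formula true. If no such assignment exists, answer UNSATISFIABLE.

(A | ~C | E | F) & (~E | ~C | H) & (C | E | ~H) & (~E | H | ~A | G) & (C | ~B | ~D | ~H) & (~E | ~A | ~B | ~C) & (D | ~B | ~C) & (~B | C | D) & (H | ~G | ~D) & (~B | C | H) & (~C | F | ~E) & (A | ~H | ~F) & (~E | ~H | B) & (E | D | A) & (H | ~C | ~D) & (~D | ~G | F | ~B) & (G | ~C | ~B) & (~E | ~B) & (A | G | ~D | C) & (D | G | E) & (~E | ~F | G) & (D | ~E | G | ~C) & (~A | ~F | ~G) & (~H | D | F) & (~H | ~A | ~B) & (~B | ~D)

A: 0, B: 0, C: 0, D: 0, E: 1, F: 1, G: 1, H: 0

Case E = 1:
From the singleton clause (~B), B = 0.
From the singleton clause (~H), H = 0.
From the singleton clause (~C), C = 0.
Case A = 0:
Case G = 1:
From the singleton clause (~D), D = 0.
Every clause is now satisfied; F is unconstrained.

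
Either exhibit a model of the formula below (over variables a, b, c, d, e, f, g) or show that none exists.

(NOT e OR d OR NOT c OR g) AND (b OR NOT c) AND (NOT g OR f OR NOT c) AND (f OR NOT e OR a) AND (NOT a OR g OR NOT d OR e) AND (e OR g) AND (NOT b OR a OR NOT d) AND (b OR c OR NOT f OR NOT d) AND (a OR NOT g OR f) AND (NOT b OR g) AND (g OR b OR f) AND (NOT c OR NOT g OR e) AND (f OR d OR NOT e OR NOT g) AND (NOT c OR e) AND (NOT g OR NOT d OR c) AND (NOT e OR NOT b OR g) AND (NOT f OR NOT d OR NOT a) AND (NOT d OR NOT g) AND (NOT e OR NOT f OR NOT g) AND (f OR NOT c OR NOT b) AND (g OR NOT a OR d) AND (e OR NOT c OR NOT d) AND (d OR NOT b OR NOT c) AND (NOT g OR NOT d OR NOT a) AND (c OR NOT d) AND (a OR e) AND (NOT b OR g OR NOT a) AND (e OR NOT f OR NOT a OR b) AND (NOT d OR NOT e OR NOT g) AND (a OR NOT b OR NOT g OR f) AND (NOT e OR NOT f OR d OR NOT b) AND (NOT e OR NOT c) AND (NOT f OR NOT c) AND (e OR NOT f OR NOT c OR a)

a: true,  b: true,  c: false,  d: false,  e: false,  f: false,  g: true

Branch on b: set b = true.
Unit clause (g) forces g = true.
Unit clause (NOT d) forces d = false.
Unit clause (NOT c) forces c = false.
Branch on a: set a = true.
Branch on f: set f = false.
Unit clause (NOT e) forces e = false.
This assignment satisfies each clause.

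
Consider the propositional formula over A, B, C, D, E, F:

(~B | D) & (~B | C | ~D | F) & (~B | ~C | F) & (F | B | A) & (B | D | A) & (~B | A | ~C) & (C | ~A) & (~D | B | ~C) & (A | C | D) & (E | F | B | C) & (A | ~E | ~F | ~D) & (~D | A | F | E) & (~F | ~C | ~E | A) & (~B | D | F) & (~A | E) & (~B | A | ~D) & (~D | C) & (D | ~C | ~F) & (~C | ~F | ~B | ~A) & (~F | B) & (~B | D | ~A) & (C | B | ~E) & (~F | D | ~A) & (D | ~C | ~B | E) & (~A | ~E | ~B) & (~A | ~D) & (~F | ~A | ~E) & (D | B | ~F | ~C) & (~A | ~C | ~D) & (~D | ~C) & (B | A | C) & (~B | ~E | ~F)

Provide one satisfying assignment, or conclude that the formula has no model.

A ↦ 1, B ↦ 0, C ↦ 1, D ↦ 0, E ↦ 1, F ↦ 0

Try B = 0.
(~F) alone gives F = 0.
(A) alone gives A = 1.
(C) alone gives C = 1.
(~D) alone gives D = 0.
(E) alone gives E = 1.
This assignment satisfies each clause.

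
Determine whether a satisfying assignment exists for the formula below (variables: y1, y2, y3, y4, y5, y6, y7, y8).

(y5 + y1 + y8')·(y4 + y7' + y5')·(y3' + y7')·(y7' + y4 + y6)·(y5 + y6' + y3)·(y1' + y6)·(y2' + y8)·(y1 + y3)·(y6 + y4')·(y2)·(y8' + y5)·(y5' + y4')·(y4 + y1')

Yes, satisfiable

The clause (y2) is unit, so y2 = 1.
The clause (y8) is unit, so y8 = 1.
The clause (y5) is unit, so y5 = 1.
The clause (y4') is unit, so y4 = 0.
The clause (y7') is unit, so y7 = 0.
The clause (y1') is unit, so y1 = 0.
The clause (y3) is unit, so y3 = 1.
Every clause is now satisfied; y6 is unconstrained.
A satisfying assignment: y1 ↦ 0,  y2 ↦ 1,  y3 ↦ 1,  y4 ↦ 0,  y5 ↦ 1,  y6 ↦ 1,  y7 ↦ 0,  y8 ↦ 1.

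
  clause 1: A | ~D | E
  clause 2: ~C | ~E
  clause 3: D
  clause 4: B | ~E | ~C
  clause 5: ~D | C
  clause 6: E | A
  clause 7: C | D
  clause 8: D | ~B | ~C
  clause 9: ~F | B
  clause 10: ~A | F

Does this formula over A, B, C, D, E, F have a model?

Yes, satisfiable

The clause (D) is unit, so D = 1.
The clause (C) is unit, so C = 1.
The clause (~E) is unit, so E = 0.
The clause (A) is unit, so A = 1.
The clause (F) is unit, so F = 1.
The clause (B) is unit, so B = 1.
Every clause now holds.
A satisfying assignment: A: 1, B: 1, C: 1, D: 1, E: 0, F: 1.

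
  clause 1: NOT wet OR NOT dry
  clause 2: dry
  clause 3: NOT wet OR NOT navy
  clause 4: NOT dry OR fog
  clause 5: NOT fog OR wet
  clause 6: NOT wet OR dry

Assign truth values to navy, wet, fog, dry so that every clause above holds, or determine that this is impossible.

The clause (dry) is unit, so dry = true.
The clause (NOT wet) is unit, so wet = false.
The clause (fog) is unit, so fog = true.
Now (NOT fog) is unsatisfied and unit — conflict.

UNSATISFIABLE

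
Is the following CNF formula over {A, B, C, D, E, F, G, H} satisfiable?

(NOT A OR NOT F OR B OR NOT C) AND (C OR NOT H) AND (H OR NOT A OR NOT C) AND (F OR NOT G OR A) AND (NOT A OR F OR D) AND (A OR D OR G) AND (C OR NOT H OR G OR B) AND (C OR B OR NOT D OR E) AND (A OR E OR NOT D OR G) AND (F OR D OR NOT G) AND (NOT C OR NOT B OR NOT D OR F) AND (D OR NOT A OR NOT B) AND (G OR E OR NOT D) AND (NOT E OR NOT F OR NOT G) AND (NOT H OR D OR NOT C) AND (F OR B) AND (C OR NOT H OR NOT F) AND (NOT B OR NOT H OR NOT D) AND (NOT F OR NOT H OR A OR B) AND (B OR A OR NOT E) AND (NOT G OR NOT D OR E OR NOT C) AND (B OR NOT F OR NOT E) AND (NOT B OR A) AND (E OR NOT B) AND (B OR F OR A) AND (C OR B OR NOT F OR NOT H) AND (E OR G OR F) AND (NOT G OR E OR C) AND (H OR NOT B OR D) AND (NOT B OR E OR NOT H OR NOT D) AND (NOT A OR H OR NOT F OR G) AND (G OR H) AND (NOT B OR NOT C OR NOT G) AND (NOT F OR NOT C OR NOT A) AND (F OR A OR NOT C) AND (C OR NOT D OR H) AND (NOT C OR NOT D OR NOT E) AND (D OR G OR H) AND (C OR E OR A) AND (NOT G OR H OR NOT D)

Branch on C: set C = true.
Branch on H: set H = false.
(NOT A) alone gives A = false.
(NOT B) alone gives B = false.
(F) alone gives F = true.
(NOT E) alone gives E = false.
(G) alone gives G = true.
(NOT D) alone gives D = false.
This assignment satisfies each clause.
A satisfying assignment: A ↦ false; B ↦ false; C ↦ true; D ↦ false; E ↦ false; F ↦ true; G ↦ true; H ↦ false.

Yes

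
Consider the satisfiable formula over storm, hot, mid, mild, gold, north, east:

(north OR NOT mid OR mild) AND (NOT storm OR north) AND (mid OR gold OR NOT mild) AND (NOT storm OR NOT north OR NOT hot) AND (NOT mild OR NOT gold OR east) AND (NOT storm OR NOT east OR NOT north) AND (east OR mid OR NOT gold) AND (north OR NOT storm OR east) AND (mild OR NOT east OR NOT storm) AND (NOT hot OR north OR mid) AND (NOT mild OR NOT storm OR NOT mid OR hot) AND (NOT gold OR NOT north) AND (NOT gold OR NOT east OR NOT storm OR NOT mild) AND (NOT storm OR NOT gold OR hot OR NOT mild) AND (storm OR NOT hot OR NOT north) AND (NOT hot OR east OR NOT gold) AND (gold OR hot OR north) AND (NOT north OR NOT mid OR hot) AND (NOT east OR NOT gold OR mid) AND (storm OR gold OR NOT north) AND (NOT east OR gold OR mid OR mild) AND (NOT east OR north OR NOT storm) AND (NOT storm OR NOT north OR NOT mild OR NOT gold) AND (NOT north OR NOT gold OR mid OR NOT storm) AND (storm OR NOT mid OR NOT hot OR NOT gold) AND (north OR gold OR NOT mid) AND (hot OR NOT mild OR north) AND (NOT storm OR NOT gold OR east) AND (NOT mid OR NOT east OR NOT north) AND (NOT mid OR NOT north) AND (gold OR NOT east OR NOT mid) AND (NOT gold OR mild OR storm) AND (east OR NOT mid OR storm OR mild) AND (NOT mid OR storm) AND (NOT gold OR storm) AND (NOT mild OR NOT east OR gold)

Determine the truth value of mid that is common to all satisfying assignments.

False

Suppose mid = true.
From the singleton clause (NOT north), north = false.
From the singleton clause (mild), mild = true.
From the singleton clause (NOT storm), storm = false.
But (storm) is also a unit clause — contradiction.
So every satisfying assignment has mid = False.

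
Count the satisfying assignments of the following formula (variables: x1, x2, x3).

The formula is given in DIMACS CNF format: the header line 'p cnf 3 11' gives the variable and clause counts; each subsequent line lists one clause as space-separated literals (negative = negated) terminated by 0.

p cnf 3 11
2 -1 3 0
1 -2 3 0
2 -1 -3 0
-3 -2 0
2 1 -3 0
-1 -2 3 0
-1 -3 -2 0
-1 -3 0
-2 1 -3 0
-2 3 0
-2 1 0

1

There are 2^3 = 8 truth assignments over (x1, x2, x3).
Check each against the 11 clauses (columns in the order x1, x2, x3):
  F F F  ✓ satisfies all
  F F T  ✗ fails (x2 ∨ x1 ∨ ¬x3)
  F T F  ✗ fails (x1 ∨ ¬x2 ∨ x3)
  F T T  ✗ fails (¬x3 ∨ ¬x2)
  T F F  ✗ fails (x2 ∨ ¬x1 ∨ x3)
  T F T  ✗ fails (x2 ∨ ¬x1 ∨ ¬x3)
  T T F  ✗ fails (¬x1 ∨ ¬x2 ∨ x3)
  T T T  ✗ fails (¬x3 ∨ ¬x2)
1 of the 8 rows is a model.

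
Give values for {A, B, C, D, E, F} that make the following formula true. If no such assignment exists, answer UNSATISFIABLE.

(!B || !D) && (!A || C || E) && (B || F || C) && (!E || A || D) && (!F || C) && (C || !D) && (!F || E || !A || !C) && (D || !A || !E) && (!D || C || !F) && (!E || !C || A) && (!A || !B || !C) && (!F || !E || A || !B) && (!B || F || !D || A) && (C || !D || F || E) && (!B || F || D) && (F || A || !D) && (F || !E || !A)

A=false, B=false, C=true, D=true, E=false, F=true

Branch on B: set B = false.
Branch on F: set F = true.
From the singleton clause (C), C = true.
Branch on E: set E = false.
From the singleton clause (!A), A = false.
No clause remains; D is free.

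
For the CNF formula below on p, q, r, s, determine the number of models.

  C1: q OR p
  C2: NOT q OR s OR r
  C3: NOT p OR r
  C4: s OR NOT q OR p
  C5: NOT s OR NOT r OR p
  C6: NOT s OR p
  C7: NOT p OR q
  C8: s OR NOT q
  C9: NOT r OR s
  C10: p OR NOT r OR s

There are 2^4 = 16 truth assignments over (p, q, r, s).
Split on q. With q = true, the clauses containing q are satisfied and NOT q drops from the rest; 1 of the 2^3 = 8 assignments to the other variables satisfy what remains.
With q = false, by the same count on the reduced clause set, 0 assignments work.
Total: 1 + 0 = 1.

1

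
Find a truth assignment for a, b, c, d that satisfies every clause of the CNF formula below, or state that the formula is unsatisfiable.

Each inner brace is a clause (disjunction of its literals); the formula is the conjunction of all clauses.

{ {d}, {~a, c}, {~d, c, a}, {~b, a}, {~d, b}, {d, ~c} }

From the singleton clause (d), d = 1.
From the singleton clause (b), b = 1.
From the singleton clause (a), a = 1.
From the singleton clause (c), c = 1.
All clauses are satisfied.

a ↦ 1; b ↦ 1; c ↦ 1; d ↦ 1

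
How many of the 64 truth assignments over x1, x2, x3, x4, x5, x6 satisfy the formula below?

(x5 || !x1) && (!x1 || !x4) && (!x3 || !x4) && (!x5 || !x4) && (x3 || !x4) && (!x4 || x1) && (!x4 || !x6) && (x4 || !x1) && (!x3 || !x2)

There are 2^6 = 64 truth assignments over (x1, x2, x3, x4, x5, x6).
Split on x4. With x4 = true, the clauses containing x4 are satisfied and !x4 drops from the rest; 0 of the 2^5 = 32 assignments to the other variables satisfy what remains.
With x4 = false, by the same count on the reduced clause set, 12 assignments work.
(One model: x1=F, x2=F, x3=F, x4=F, x5=F, x6=F.)
Total: 0 + 12 = 12.

12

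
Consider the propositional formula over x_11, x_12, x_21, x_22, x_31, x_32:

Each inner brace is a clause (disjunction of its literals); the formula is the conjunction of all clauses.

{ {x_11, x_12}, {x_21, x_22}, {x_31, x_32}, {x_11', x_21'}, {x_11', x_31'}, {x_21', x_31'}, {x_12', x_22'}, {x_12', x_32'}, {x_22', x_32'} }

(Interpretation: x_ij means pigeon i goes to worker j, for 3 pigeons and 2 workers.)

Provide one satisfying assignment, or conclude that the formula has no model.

Branch on x_11: set x_11 = 1.
The clause (x_21') is unit, so x_21 = 0.
The clause (x_22) is unit, so x_22 = 1.
The clause (x_31') is unit, so x_31 = 0.
The clause (x_32) is unit, so x_32 = 1.
That conflicts with the unit clause (x_32').
Undo x_11 and try x_11 = 0.
The clause (x_12) is unit, so x_12 = 1.
The clause (x_22') is unit, so x_22 = 0.
The clause (x_21) is unit, so x_21 = 1.
The clause (x_31') is unit, so x_31 = 0.
The clause (x_32) is unit, so x_32 = 1.
That conflicts with the unit clause (x_32').
Neither x_11 = 1 nor x_11 = 0 works.

UNSATISFIABLE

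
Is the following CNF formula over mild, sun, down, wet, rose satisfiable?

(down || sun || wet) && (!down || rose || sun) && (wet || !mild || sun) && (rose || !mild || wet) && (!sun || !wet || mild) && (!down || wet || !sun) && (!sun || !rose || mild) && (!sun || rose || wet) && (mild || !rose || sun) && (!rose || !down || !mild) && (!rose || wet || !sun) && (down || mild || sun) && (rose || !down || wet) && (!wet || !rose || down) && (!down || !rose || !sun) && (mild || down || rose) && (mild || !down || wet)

Suppose down = false.
Suppose sun = false.
Unit clause (wet) forces wet = true.
Unit clause (mild) forces mild = true.
Unit clause (!rose) forces rose = false.
Every clause now holds.
A satisfying assignment: mild=true, sun=false, down=false, wet=true, rose=false.

Satisfiable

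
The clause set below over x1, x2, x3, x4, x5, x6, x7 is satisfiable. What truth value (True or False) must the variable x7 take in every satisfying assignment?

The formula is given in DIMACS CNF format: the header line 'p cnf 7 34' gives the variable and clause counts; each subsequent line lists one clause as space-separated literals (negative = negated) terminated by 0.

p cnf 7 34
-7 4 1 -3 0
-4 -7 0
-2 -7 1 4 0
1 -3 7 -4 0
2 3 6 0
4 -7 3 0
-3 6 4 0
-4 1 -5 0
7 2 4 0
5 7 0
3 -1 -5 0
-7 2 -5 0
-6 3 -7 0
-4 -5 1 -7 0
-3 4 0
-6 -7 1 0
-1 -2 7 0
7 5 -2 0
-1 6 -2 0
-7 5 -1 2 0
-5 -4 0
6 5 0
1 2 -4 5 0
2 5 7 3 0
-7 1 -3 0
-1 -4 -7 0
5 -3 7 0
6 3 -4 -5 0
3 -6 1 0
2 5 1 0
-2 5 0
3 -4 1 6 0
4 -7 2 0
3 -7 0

False

Suppose x7 = True.
Unit clause (¬x4) forces x4 = False.
Unit clause (x3) forces x3 = True.
That conflicts with the unit clause (¬x3).
So every satisfying assignment has x7 = False.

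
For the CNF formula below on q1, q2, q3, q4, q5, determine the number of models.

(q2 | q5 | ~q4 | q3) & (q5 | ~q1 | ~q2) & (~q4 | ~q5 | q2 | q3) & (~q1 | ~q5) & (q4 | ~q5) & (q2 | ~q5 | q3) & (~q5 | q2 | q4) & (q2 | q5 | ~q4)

There are 2^5 = 32 truth assignments over (q1, q2, q3, q4, q5).
Split on q3. With q3 = 1, the clauses containing q3 are satisfied and ~q3 drops from the rest; 6 of the 2^4 = 16 assignments to the other variables satisfy what remains.
With q3 = 0, by the same count on the reduced clause set, 5 assignments work.
Total: 6 + 5 = 11.

11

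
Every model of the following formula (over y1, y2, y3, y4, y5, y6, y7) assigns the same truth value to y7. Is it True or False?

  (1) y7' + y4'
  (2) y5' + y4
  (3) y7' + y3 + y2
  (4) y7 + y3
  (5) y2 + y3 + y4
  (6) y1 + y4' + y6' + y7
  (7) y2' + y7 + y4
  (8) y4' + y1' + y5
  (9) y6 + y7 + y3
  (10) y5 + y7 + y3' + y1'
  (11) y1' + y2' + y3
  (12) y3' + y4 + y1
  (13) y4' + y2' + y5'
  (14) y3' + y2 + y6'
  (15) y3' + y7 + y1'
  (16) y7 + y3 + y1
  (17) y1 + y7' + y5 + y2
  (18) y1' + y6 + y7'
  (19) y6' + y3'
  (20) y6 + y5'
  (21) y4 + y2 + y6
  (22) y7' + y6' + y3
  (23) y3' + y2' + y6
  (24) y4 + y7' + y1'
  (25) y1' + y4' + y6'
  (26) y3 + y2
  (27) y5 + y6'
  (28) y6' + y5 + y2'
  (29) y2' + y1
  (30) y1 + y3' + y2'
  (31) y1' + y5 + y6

False

Suppose y7 = 1.
(y4') alone gives y4 = 0.
(y5') alone gives y5 = 0.
(y1') alone gives y1 = 0.
(y3') alone gives y3 = 0.
(y2) alone gives y2 = 1.
But (y2') is also a unit clause — contradiction.
So every satisfying assignment has y7 = False.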